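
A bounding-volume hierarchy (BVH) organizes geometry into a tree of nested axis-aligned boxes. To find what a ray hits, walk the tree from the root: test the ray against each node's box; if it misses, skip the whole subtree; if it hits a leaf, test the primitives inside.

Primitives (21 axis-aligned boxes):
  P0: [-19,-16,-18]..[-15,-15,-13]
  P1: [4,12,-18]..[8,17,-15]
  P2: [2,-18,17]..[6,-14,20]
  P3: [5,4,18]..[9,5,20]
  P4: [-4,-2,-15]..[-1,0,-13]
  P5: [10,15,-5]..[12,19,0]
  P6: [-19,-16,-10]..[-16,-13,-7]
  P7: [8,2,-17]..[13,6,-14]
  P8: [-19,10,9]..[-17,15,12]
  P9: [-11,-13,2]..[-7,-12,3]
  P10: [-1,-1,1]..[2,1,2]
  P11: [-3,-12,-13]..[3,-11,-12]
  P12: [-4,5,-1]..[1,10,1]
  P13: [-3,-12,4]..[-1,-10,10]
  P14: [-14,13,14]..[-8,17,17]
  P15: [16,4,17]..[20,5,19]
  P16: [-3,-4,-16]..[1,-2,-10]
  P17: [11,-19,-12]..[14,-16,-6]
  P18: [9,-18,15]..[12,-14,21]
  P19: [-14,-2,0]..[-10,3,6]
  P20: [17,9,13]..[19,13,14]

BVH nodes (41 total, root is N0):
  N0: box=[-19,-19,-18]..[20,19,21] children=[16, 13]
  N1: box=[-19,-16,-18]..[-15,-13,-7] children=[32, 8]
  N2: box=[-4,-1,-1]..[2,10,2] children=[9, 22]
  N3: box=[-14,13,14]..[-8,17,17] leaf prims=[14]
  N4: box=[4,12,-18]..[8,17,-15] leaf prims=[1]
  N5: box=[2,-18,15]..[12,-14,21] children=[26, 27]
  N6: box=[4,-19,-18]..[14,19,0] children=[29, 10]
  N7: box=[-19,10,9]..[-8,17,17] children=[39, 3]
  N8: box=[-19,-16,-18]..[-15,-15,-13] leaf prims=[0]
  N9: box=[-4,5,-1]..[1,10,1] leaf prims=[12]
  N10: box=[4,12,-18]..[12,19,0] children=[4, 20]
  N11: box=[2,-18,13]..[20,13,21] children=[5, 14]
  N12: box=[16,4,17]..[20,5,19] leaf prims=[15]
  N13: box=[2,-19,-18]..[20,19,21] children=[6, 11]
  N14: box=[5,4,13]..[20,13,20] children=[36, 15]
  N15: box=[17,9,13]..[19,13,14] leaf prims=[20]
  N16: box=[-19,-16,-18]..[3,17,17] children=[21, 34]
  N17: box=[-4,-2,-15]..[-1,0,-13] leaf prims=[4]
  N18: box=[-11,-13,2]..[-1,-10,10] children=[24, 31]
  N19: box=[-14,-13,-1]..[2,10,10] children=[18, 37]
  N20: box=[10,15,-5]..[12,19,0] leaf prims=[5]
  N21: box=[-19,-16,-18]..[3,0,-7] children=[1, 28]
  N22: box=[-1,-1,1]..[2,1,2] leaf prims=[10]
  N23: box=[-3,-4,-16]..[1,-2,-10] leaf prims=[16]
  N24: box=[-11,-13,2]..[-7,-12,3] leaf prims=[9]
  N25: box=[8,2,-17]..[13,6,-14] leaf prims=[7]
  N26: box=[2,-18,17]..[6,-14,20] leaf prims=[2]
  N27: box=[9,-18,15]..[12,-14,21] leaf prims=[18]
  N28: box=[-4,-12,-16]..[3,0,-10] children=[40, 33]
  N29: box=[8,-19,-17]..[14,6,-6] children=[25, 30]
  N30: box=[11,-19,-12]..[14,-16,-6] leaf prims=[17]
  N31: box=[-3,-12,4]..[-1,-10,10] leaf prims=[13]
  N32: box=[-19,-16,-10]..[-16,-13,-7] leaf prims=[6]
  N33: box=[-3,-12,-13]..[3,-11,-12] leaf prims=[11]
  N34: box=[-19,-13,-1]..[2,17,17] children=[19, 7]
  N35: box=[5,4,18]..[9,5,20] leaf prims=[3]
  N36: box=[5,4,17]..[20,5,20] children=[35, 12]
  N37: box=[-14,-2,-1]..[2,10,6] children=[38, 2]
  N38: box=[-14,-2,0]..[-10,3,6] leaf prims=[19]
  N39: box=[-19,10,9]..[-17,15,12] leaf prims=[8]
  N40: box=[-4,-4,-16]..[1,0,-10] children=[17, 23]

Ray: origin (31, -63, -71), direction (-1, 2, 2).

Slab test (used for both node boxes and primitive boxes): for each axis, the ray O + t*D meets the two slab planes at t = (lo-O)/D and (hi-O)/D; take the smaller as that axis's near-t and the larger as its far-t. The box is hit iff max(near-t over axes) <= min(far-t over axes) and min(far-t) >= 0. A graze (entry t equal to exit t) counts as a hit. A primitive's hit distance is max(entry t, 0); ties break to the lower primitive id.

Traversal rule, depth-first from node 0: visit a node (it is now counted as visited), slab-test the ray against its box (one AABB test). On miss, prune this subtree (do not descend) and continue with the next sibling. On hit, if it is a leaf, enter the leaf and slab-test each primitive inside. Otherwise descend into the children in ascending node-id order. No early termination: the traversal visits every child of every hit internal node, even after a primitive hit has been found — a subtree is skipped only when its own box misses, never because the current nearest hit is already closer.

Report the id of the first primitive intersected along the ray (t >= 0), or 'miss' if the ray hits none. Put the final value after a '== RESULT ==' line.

Walk:
N0 x:[11,50] y:[22,41] z:[53/2,46] -> hit [53/2,41], descend [13, 16]
  N13 x:[11,29] y:[22,41] z:[53/2,46] -> hit [53/2,29], descend [6, 11]
    N6 x:[17,27] y:[22,41] z:[53/2,71/2] -> hit [53/2,27], descend [10, 29]
      N10 x:[19,27] y:[75/2,41] z:[53/2,71/2] -> miss, prune
      N29 x:[17,23] y:[22,69/2] z:[27,65/2] -> miss, prune
    N11 x:[11,29] y:[45/2,38] z:[42,46] -> miss, prune
  N16 x:[28,50] y:[47/2,40] z:[53/2,44] -> hit [28,40], descend [21, 34]
    N21 x:[28,50] y:[47/2,63/2] z:[53/2,32] -> hit [28,63/2], descend [1, 28]
      N1 x:[46,50] y:[47/2,25] z:[53/2,32] -> miss, prune
      N28 x:[28,35] y:[51/2,63/2] z:[55/2,61/2] -> hit [28,61/2], descend [33, 40]
        N33 x:[28,34] y:[51/2,26] z:[29,59/2] -> miss, prune
        N40 x:[30,35] y:[59/2,63/2] z:[55/2,61/2] -> hit [30,61/2], descend [17, 23]
          N17 x:[32,35] y:[61/2,63/2] z:[28,29] -> miss, prune
          N23 x:[30,34] y:[59/2,61/2] z:[55/2,61/2] -> hit [30,61/2] leaf, test {P16@t=30}
    N34 x:[29,50] y:[25,40] z:[35,44] -> hit [35,40], descend [7, 19]
      N7 x:[39,50] y:[73/2,40] z:[40,44] -> hit [40,40], descend [3, 39]
        N3 x:[39,45] y:[38,40] z:[85/2,44] -> miss, prune
        N39 x:[48,50] y:[73/2,39] z:[40,83/2] -> miss, prune
      N19 x:[29,45] y:[25,73/2] z:[35,81/2] -> hit [35,73/2], descend [18, 37]
        N18 x:[32,42] y:[25,53/2] z:[73/2,81/2] -> miss, prune
        N37 x:[29,45] y:[61/2,73/2] z:[35,77/2] -> hit [35,73/2], descend [2, 38]
          N2 x:[29,35] y:[31,73/2] z:[35,73/2] -> hit [35,35], descend [9, 22]
            N9 x:[30,35] y:[34,73/2] z:[35,36] -> hit [35,35] leaf, test {P12@t=35}
            N22 x:[29,32] y:[31,32] z:[36,73/2] -> miss, prune
          N38 x:[41,45] y:[61/2,33] z:[71/2,77/2] -> miss, prune

25 AABB tests over nodes [0, 13, 6, 10, 29, 11, 16, 21, 1, 28, 33, 40, 17, 23, 34, 7, 3, 39, 19, 18, 37, 2, 9, 22, 38]; 2 leaves entered; closest P16.

== RESULT ==
16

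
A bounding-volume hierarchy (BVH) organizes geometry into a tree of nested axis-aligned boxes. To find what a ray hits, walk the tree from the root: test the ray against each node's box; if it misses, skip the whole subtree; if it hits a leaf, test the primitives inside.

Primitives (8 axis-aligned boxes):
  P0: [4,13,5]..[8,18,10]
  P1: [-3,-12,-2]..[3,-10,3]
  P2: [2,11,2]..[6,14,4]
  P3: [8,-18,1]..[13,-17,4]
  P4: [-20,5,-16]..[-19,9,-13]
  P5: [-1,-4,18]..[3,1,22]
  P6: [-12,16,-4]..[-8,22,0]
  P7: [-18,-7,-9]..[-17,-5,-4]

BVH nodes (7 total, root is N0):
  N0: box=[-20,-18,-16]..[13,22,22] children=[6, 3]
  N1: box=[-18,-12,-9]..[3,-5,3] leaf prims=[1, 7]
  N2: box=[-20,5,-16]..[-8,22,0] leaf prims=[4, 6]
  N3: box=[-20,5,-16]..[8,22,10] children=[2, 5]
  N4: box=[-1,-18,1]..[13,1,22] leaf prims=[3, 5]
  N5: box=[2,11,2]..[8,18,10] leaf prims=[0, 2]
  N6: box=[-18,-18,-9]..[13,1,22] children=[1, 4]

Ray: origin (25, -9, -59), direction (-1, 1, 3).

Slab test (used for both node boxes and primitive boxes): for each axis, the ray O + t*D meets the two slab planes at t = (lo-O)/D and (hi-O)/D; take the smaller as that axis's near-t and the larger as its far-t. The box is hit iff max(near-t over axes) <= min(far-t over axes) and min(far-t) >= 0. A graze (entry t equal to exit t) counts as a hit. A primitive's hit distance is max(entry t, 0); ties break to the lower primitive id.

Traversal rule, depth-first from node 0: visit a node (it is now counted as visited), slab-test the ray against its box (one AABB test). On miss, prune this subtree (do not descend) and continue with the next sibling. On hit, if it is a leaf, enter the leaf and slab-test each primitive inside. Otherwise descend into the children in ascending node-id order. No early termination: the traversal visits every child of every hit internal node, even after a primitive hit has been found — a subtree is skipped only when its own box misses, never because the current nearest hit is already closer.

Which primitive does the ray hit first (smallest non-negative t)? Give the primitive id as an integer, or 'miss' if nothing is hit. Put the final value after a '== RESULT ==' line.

Walk:
N0 x:[12,45] y:[-9,31] z:[43/3,27] -> hit [43/3,27], descend [3, 6]
  N3 x:[17,45] y:[14,31] z:[43/3,23] -> hit [17,23], descend [2, 5]
    N2 x:[33,45] y:[14,31] z:[43/3,59/3] -> miss, prune
    N5 x:[17,23] y:[20,27] z:[61/3,23] -> hit [61/3,23] leaf, test {P0(miss), P2@t=61/3}
  N6 x:[12,43] y:[-9,10] z:[50/3,27] -> miss, prune

Visited [0, 3, 2, 5, 6]. Tests: 5 box, 1 leaf. Nearest: P2.

== RESULT ==
2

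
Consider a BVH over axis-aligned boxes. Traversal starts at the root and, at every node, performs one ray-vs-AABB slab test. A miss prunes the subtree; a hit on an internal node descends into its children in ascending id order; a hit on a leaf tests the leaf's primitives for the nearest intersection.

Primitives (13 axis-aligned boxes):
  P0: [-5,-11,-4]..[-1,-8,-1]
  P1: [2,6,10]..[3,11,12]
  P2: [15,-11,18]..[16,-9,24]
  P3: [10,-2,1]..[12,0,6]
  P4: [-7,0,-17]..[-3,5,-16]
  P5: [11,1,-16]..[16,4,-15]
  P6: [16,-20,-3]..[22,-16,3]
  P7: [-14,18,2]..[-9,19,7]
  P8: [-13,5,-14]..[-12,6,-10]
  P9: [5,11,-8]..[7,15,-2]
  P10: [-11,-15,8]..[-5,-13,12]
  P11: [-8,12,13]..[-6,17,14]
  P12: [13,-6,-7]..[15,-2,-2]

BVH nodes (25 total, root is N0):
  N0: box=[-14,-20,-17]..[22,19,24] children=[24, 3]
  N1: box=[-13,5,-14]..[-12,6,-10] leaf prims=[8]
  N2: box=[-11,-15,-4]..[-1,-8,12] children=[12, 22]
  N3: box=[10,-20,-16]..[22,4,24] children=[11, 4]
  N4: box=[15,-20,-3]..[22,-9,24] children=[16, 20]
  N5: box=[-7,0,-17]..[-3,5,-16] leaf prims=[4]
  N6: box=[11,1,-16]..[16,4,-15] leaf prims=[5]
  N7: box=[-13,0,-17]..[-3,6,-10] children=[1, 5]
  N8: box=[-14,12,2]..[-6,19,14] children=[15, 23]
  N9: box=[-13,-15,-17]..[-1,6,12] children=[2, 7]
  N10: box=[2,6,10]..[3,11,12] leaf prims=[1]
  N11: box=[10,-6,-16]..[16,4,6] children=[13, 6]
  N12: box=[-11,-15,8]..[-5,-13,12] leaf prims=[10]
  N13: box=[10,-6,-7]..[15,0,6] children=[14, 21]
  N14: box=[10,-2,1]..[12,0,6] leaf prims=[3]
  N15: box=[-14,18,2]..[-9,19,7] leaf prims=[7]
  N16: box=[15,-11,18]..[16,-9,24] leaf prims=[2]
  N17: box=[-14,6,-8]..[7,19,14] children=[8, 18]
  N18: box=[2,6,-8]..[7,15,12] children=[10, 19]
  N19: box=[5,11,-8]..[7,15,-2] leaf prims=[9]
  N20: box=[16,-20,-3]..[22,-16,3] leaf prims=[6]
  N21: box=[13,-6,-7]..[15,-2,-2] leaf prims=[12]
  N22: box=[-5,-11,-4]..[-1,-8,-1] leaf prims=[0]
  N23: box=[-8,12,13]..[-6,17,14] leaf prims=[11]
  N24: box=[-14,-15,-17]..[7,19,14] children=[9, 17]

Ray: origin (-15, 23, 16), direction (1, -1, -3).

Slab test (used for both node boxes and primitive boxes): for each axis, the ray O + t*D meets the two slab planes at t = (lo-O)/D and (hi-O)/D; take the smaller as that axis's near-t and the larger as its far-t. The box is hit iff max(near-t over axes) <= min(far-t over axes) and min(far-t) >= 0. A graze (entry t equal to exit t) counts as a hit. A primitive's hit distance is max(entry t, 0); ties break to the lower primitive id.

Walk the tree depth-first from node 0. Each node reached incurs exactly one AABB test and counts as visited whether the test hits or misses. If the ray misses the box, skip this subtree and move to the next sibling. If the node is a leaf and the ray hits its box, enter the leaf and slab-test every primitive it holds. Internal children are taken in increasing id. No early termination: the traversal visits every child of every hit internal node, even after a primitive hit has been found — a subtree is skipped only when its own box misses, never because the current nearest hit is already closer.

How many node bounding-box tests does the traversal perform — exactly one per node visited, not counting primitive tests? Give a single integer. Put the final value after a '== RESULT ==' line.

Traverse from the root:
N0 x:[1,37] y:[4,43] z:[-8/3,11] -> hit [4,11], descend [3, 24]
  N3 x:[25,37] y:[19,43] z:[-8/3,32/3] -> miss, prune
  N24 x:[1,22] y:[4,38] z:[2/3,11] -> hit [4,11], descend [9, 17]
    N9 x:[2,14] y:[17,38] z:[4/3,11] -> miss, prune
    N17 x:[1,22] y:[4,17] z:[2/3,8] -> hit [4,8], descend [8, 18]
      N8 x:[1,9] y:[4,11] z:[2/3,14/3] -> hit [4,14/3], descend [15, 23]
        N15 x:[1,6] y:[4,5] z:[3,14/3] -> hit [4,14/3] leaf, test {P7@t=4}
        N23 x:[7,9] y:[6,11] z:[2/3,1] -> miss, prune
      N18 x:[17,22] y:[8,17] z:[4/3,8] -> miss, prune

order=[0, 3, 24, 9, 17, 8, 15, 23, 18]  |boxes|=9  |leaves|=1  hit=P7

== RESULT ==
9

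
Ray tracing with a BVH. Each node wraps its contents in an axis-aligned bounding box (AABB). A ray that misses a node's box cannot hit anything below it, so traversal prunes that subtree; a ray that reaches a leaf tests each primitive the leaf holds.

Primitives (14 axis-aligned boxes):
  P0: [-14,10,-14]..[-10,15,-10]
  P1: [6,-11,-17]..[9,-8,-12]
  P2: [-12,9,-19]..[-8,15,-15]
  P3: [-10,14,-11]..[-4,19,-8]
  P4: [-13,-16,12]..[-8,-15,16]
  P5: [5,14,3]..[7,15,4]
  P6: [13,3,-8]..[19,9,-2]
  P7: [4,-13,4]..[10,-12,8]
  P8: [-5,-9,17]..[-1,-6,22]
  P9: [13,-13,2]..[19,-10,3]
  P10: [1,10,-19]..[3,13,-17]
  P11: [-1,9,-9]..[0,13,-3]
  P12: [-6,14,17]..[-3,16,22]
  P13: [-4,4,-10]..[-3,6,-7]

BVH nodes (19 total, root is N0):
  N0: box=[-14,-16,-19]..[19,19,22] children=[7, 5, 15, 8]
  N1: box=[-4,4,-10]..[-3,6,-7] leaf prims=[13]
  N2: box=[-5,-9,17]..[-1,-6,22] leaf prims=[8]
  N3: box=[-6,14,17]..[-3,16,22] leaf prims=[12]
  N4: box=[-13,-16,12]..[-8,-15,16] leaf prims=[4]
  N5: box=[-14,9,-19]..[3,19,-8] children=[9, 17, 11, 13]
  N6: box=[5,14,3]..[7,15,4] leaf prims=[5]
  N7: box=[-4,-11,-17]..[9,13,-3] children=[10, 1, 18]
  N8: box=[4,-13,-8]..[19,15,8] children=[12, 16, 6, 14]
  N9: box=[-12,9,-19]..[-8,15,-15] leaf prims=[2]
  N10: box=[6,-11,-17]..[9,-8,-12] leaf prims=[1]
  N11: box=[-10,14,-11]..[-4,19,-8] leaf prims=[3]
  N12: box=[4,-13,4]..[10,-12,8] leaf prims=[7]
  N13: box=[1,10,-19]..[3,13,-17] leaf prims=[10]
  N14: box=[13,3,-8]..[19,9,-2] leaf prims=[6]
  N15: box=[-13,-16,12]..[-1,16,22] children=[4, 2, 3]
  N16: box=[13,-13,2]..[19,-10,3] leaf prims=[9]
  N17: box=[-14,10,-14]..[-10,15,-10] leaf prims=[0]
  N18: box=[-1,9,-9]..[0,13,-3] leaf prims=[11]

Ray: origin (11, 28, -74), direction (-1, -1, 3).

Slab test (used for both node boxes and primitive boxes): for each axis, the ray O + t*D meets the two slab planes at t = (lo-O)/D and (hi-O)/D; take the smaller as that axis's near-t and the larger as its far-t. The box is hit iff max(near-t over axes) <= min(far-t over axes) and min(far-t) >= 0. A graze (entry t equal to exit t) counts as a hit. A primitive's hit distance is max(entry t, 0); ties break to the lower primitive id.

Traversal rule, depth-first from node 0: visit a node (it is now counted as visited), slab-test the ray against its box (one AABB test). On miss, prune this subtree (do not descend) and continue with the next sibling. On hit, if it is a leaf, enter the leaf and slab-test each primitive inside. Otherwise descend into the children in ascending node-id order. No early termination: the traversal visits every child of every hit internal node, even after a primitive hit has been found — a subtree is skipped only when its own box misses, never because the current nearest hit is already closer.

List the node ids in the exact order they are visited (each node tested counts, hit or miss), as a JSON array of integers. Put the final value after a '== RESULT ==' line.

Traverse from the root:
N0 x:[-8,25] y:[9,44] z:[55/3,32] -> hit [55/3,25], descend [5, 7, 8, 15]
  N5 x:[8,25] y:[9,19] z:[55/3,22] -> hit [55/3,19], descend [9, 11, 13, 17]
    N9 x:[19,23] y:[13,19] z:[55/3,59/3] -> hit [19,19] leaf, test {P2@t=19}
    N11 x:[15,21] y:[9,14] z:[21,22] -> miss, prune
    N13 x:[8,10] y:[15,18] z:[55/3,19] -> miss, prune
    N17 x:[21,25] y:[13,18] z:[20,64/3] -> miss, prune
  N7 x:[2,15] y:[15,39] z:[19,71/3] -> miss, prune
  N8 x:[-8,7] y:[13,41] z:[22,82/3] -> miss, prune
  N15 x:[12,24] y:[12,44] z:[86/3,32] -> miss, prune

Summary -> nodes [0, 5, 9, 11, 13, 17, 7, 8, 15]; box-tests=9; leaf-entries=1; first=P2

== RESULT ==
[0, 5, 9, 11, 13, 17, 7, 8, 15]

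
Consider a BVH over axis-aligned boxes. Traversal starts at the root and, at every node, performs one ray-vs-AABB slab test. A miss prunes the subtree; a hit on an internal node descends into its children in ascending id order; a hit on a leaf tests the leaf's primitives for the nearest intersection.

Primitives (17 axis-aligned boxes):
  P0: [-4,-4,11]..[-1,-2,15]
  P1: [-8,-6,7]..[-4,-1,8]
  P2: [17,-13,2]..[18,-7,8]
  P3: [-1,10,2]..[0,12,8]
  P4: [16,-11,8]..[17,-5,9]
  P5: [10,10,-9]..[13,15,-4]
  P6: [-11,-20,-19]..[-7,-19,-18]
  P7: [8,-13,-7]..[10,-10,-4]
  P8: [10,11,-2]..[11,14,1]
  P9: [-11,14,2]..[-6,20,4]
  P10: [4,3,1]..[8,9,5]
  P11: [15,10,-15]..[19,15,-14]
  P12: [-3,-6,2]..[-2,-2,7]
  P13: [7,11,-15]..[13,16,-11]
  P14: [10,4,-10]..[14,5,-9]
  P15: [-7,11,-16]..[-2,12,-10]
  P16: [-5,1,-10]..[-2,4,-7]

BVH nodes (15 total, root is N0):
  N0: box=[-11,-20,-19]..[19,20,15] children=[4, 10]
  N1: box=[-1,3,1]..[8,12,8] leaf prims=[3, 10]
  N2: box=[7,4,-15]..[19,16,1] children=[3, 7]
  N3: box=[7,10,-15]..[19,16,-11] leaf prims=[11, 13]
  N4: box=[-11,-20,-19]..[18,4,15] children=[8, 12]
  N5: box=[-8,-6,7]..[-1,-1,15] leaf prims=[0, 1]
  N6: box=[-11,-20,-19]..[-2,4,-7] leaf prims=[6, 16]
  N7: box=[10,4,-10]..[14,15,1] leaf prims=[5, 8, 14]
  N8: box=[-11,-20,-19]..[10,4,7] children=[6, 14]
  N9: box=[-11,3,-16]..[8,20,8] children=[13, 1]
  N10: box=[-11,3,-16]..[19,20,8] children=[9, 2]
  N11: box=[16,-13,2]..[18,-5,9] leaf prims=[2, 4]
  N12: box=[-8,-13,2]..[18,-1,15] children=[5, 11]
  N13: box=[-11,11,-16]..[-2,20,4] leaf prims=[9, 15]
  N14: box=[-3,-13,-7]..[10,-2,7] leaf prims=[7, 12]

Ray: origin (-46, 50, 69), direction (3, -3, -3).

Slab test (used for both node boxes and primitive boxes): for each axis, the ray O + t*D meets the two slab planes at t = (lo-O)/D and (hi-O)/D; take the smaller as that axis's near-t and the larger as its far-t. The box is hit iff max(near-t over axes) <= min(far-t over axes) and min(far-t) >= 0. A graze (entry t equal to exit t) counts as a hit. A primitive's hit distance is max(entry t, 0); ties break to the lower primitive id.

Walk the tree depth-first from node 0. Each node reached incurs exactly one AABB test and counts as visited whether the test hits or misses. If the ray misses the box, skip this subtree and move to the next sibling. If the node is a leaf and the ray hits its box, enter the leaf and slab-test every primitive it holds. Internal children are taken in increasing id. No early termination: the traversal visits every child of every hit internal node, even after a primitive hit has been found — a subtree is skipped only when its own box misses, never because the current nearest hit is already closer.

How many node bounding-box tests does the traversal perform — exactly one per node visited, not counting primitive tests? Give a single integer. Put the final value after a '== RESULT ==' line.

Walk:
N0 x:[35/3,65/3] y:[10,70/3] z:[18,88/3] -> hit [18,65/3], descend [4, 10]
  N4 x:[35/3,64/3] y:[46/3,70/3] z:[18,88/3] -> hit [18,64/3], descend [8, 12]
    N8 x:[35/3,56/3] y:[46/3,70/3] z:[62/3,88/3] -> miss, prune
    N12 x:[38/3,64/3] y:[17,21] z:[18,67/3] -> hit [18,21], descend [5, 11]
      N5 x:[38/3,15] y:[17,56/3] z:[18,62/3] -> miss, prune
      N11 x:[62/3,64/3] y:[55/3,21] z:[20,67/3] -> hit [62/3,21] leaf, test {P2@t=21, P4(miss)}
  N10 x:[35/3,65/3] y:[10,47/3] z:[61/3,85/3] -> miss, prune

Visited [0, 4, 8, 12, 5, 11, 10]. Tests: 7 box, 1 leaf. Nearest: P2.

== RESULT ==
7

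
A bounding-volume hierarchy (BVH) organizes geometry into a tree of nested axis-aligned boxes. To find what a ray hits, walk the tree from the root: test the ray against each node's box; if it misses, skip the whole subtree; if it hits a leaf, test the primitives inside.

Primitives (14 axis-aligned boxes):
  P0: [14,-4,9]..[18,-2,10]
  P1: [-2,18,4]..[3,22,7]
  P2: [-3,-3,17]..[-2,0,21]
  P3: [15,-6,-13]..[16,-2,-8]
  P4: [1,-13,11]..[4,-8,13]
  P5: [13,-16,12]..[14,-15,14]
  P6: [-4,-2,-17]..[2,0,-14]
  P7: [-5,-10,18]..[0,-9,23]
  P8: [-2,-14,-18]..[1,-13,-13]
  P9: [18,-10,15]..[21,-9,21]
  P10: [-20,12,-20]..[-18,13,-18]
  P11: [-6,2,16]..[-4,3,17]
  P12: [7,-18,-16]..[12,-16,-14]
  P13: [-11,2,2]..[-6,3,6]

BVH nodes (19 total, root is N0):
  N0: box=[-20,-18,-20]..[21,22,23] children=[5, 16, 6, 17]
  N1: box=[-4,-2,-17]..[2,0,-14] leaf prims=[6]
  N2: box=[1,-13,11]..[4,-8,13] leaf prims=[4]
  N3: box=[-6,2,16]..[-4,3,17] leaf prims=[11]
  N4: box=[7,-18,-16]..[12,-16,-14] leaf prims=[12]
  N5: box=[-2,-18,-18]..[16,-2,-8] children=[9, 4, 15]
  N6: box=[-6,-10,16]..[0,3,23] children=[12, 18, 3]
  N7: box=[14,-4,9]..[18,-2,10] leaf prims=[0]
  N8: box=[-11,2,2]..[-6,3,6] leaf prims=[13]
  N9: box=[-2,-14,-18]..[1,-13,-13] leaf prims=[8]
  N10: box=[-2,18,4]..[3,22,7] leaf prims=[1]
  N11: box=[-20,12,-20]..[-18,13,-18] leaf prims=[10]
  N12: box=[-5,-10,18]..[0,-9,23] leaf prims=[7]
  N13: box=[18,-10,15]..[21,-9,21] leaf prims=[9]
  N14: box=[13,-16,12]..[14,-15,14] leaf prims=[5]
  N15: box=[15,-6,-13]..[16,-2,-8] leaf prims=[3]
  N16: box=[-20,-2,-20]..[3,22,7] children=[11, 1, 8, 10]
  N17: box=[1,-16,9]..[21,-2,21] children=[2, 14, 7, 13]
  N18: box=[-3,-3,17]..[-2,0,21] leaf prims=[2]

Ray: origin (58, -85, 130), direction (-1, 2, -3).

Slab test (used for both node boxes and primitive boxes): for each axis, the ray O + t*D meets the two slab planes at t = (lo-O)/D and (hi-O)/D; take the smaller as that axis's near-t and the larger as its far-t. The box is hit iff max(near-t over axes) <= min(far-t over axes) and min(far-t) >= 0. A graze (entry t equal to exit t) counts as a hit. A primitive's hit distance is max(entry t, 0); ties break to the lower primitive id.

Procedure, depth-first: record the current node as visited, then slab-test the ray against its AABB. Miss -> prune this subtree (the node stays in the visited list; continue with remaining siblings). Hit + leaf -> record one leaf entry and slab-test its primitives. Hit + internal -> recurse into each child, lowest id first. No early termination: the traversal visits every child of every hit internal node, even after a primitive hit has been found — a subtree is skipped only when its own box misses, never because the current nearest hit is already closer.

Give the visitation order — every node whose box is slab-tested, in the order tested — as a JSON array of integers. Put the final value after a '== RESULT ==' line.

Traverse from the root:
N0 x:[37,78] y:[67/2,107/2] z:[107/3,50] -> hit [37,50], descend [5, 6, 16, 17]
  N5 x:[42,60] y:[67/2,83/2] z:[46,148/3] -> miss, prune
  N6 x:[58,64] y:[75/2,44] z:[107/3,38] -> miss, prune
  N16 x:[55,78] y:[83/2,107/2] z:[41,50] -> miss, prune
  N17 x:[37,57] y:[69/2,83/2] z:[109/3,121/3] -> hit [37,121/3], descend [2, 7, 13, 14]
    N2 x:[54,57] y:[36,77/2] z:[39,119/3] -> miss, prune
    N7 x:[40,44] y:[81/2,83/2] z:[40,121/3] -> miss, prune
    N13 x:[37,40] y:[75/2,38] z:[109/3,115/3] -> hit [75/2,38] leaf, test {P9@t=75/2}
    N14 x:[44,45] y:[69/2,35] z:[116/3,118/3] -> miss, prune

Visited [0, 5, 6, 16, 17, 2, 7, 13, 14]. Tests: 9 box, 1 leaf. Nearest: P9.

== RESULT ==
[0, 5, 6, 16, 17, 2, 7, 13, 14]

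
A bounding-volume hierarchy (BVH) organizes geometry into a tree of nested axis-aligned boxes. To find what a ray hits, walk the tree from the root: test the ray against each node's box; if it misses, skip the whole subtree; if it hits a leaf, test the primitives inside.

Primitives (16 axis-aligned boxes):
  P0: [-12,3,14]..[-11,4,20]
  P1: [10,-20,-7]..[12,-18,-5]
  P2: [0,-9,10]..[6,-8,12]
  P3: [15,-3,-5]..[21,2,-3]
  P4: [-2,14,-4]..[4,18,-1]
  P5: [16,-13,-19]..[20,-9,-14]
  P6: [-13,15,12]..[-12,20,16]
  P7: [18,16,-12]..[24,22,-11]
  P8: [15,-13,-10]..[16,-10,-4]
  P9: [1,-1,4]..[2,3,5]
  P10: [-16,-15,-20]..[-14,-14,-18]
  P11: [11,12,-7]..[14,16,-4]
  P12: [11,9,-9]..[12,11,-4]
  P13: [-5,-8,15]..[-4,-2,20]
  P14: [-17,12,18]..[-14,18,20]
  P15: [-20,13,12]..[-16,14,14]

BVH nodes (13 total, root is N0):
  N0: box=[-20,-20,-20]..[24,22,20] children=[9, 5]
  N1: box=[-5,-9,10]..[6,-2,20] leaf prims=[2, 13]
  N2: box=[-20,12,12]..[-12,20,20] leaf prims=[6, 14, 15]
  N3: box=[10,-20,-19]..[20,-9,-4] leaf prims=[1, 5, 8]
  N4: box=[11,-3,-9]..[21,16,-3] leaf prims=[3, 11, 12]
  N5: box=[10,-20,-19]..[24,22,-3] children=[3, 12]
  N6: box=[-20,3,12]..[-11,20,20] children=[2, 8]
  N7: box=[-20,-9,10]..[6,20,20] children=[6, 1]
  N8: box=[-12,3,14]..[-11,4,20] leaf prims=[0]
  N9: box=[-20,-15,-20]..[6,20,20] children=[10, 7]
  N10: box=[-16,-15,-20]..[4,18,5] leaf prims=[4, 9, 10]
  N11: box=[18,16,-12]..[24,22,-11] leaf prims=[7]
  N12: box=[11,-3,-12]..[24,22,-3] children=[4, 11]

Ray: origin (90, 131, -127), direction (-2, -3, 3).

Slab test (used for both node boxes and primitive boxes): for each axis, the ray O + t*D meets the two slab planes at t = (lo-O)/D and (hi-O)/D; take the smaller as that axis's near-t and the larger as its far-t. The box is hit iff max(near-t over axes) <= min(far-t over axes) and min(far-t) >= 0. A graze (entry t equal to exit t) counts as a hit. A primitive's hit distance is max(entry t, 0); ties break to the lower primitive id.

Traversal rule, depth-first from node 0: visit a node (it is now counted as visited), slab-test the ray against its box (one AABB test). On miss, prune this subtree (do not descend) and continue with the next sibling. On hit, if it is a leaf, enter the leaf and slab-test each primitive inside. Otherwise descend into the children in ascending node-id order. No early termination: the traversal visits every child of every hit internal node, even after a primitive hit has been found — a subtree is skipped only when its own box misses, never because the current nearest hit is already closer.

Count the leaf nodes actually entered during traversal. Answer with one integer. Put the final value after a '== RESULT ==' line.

Trace the traversal:
N0 x:[33,55] y:[109/3,151/3] z:[107/3,49] -> hit [109/3,49], descend [5, 9]
  N5 x:[33,40] y:[109/3,151/3] z:[36,124/3] -> hit [109/3,40], descend [3, 12]
    N3 x:[35,40] y:[140/3,151/3] z:[36,41] -> miss, prune
    N12 x:[33,79/2] y:[109/3,134/3] z:[115/3,124/3] -> hit [115/3,79/2], descend [4, 11]
      N4 x:[69/2,79/2] y:[115/3,134/3] z:[118/3,124/3] -> hit [118/3,79/2] leaf, test {P3(miss), P11(miss), P12(miss)}
      N11 x:[33,36] y:[109/3,115/3] z:[115/3,116/3] -> miss, prune
  N9 x:[42,55] y:[37,146/3] z:[107/3,49] -> hit [42,146/3], descend [7, 10]
    N7 x:[42,55] y:[37,140/3] z:[137/3,49] -> hit [137/3,140/3], descend [1, 6]
      N1 x:[42,95/2] y:[133/3,140/3] z:[137/3,49] -> hit [137/3,140/3] leaf, test {P2(miss), P13(miss)}
      N6 x:[101/2,55] y:[37,128/3] z:[139/3,49] -> miss, prune
    N10 x:[43,53] y:[113/3,146/3] z:[107/3,44] -> hit [43,44] leaf, test {P4(miss), P9@t=44, P10(miss)}

Visited [0, 5, 3, 12, 4, 11, 9, 7, 1, 6, 10]. Tests: 11 box, 3 leaf. Nearest: P9.

== RESULT ==
3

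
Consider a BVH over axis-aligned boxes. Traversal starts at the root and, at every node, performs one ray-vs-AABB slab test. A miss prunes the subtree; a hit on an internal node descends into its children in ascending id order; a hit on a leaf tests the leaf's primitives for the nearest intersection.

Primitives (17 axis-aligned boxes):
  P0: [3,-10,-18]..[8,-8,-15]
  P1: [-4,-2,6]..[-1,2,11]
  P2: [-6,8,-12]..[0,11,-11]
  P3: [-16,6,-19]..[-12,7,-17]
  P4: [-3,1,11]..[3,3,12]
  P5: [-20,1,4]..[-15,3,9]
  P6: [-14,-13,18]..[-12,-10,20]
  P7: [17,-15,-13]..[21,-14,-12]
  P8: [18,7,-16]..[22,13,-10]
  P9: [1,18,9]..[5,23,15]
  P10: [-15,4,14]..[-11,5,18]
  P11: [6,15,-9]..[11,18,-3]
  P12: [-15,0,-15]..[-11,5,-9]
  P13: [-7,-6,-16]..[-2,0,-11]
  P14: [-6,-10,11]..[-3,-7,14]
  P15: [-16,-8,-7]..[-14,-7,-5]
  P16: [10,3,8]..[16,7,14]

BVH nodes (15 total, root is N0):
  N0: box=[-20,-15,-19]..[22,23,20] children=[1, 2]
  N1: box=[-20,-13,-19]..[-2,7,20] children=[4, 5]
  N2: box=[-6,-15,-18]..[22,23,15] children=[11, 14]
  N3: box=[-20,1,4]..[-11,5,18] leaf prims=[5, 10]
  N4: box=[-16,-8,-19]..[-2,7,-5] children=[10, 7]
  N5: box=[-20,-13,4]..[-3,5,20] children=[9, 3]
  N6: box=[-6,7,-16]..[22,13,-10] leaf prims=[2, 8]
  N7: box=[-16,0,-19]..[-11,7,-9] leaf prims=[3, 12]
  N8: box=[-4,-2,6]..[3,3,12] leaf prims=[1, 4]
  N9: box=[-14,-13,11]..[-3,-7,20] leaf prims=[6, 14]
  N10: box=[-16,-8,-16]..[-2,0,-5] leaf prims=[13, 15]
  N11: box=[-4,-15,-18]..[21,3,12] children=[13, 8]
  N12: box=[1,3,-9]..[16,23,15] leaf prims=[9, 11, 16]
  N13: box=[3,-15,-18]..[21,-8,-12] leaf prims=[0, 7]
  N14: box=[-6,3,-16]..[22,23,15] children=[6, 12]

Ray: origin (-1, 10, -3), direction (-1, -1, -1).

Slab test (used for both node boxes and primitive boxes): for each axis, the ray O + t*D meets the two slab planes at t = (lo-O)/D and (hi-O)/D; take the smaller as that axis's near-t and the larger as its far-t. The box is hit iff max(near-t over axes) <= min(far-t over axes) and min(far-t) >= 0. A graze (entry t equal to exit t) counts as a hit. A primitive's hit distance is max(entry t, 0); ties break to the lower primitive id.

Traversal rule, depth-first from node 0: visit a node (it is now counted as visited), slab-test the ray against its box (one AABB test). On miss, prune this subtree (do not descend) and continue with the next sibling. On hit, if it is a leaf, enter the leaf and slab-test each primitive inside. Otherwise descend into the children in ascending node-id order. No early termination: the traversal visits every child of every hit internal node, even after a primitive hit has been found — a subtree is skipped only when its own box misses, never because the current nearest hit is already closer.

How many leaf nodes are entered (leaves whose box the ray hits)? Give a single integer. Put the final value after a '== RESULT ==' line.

Walk:
N0 x:[-23,19] y:[-13,25] z:[-23,16] -> hit [-13,16], descend [1, 2]
  N1 x:[1,19] y:[3,23] z:[-23,16] -> hit [3,16], descend [4, 5]
    N4 x:[1,15] y:[3,18] z:[2,16] -> hit [3,15], descend [7, 10]
      N7 x:[10,15] y:[3,10] z:[6,16] -> hit [10,10] leaf, test {P3(miss), P12@t=10}
      N10 x:[1,15] y:[10,18] z:[2,13] -> hit [10,13] leaf, test {P13(miss), P15(miss)}
    N5 x:[2,19] y:[5,23] z:[-23,-7] -> miss, prune
  N2 x:[-23,5] y:[-13,25] z:[-18,15] -> hit [-13,5], descend [11, 14]
    N11 x:[-22,3] y:[7,25] z:[-15,15] -> miss, prune
    N14 x:[-23,5] y:[-13,7] z:[-18,13] -> hit [-13,5], descend [6, 12]
      N6 x:[-23,5] y:[-3,3] z:[7,13] -> miss, prune
      N12 x:[-17,-2] y:[-13,7] z:[-18,6] -> miss, prune

11 AABB tests over nodes [0, 1, 4, 7, 10, 5, 2, 11, 14, 6, 12]; 2 leaves entered; closest P12.

== RESULT ==
2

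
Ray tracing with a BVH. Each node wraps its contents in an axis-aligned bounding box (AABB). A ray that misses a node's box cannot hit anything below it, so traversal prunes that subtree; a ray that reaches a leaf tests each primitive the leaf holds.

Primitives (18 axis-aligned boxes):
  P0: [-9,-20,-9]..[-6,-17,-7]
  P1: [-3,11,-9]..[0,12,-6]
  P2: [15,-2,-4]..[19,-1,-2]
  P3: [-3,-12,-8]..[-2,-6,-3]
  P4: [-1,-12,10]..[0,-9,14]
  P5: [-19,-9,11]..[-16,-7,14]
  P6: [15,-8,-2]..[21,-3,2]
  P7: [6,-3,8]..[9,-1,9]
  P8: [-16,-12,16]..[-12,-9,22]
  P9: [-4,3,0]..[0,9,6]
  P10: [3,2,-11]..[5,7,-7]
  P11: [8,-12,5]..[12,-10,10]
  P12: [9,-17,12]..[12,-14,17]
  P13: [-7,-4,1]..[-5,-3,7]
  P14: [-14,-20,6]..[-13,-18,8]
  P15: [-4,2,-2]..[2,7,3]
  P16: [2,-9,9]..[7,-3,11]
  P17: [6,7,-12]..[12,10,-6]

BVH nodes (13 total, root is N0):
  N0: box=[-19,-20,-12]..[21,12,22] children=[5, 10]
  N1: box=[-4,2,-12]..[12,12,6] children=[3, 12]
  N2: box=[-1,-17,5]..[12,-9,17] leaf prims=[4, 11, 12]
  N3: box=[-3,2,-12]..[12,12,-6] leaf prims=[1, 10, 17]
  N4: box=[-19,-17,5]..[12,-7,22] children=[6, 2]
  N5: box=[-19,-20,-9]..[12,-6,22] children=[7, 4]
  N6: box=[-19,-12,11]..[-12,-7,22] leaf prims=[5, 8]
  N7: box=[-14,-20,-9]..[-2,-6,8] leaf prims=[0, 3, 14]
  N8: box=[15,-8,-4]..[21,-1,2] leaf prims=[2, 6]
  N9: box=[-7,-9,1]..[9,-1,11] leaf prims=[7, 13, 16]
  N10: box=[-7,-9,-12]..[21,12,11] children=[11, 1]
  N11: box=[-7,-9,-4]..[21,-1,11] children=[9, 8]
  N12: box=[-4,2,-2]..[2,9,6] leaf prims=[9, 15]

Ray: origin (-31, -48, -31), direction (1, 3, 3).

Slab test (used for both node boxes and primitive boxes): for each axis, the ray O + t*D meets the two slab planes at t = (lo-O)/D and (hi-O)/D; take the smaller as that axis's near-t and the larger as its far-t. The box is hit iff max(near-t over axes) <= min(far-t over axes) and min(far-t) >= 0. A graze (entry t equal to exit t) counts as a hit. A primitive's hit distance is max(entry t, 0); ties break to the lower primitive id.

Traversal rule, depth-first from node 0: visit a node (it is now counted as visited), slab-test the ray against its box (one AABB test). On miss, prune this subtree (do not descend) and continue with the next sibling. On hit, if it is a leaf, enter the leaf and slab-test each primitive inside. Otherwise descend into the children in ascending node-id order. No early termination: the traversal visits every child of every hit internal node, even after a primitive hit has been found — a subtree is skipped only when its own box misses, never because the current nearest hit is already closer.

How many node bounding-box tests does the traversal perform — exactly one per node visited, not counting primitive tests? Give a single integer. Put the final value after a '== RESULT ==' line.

Traverse from the root:
N0 x:[12,52] y:[28/3,20] z:[19/3,53/3] -> hit [12,53/3], descend [5, 10]
  N5 x:[12,43] y:[28/3,14] z:[22/3,53/3] -> hit [12,14], descend [4, 7]
    N4 x:[12,43] y:[31/3,41/3] z:[12,53/3] -> hit [12,41/3], descend [2, 6]
      N2 x:[30,43] y:[31/3,13] z:[12,16] -> miss, prune
      N6 x:[12,19] y:[12,41/3] z:[14,53/3] -> miss, prune
    N7 x:[17,29] y:[28/3,14] z:[22/3,13] -> miss, prune
  N10 x:[24,52] y:[13,20] z:[19/3,14] -> miss, prune

7 AABB tests over nodes [0, 5, 4, 2, 6, 7, 10]; 0 leaves entered; closest miss.

== RESULT ==
7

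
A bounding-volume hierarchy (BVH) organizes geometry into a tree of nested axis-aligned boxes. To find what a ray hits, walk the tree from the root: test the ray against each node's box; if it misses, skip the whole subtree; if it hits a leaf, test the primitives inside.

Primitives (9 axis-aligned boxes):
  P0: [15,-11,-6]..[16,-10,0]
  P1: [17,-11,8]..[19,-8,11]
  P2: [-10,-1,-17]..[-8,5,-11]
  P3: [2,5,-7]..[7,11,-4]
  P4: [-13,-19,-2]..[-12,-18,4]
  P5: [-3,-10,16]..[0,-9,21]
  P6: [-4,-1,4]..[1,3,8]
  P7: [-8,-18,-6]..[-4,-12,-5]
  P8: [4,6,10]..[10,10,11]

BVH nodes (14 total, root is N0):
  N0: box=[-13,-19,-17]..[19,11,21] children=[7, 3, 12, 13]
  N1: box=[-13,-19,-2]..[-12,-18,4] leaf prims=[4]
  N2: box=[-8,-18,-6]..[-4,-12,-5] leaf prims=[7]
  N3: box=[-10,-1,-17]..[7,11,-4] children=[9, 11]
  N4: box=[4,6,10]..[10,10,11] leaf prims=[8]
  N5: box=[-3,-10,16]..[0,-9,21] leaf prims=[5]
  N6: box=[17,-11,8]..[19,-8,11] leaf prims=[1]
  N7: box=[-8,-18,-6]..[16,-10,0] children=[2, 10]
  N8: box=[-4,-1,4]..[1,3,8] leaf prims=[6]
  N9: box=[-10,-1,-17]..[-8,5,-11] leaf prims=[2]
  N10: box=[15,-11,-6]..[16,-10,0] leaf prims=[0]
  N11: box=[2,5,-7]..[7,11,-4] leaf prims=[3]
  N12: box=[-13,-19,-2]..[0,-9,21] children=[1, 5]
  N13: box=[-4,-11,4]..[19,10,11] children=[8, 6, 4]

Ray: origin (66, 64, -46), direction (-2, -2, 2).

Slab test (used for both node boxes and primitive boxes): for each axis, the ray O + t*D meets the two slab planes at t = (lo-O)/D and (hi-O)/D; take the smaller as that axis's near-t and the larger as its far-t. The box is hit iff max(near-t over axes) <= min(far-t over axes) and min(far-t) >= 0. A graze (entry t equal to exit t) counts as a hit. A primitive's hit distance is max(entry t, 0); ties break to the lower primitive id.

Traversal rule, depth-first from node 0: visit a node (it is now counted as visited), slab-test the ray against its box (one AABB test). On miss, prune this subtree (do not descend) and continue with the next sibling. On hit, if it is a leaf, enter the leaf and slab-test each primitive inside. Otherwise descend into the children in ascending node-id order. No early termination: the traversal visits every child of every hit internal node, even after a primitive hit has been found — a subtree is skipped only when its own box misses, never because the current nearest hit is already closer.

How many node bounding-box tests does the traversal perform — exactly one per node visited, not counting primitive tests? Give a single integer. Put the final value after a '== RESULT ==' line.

Traverse from the root:
N0 x:[47/2,79/2] y:[53/2,83/2] z:[29/2,67/2] -> hit [53/2,67/2], descend [3, 7, 12, 13]
  N3 x:[59/2,38] y:[53/2,65/2] z:[29/2,21] -> miss, prune
  N7 x:[25,37] y:[37,41] z:[20,23] -> miss, prune
  N12 x:[33,79/2] y:[73/2,83/2] z:[22,67/2] -> miss, prune
  N13 x:[47/2,35] y:[27,75/2] z:[25,57/2] -> hit [27,57/2], descend [4, 6, 8]
    N4 x:[28,31] y:[27,29] z:[28,57/2] -> hit [28,57/2] leaf, test {P8@t=28}
    N6 x:[47/2,49/2] y:[36,75/2] z:[27,57/2] -> miss, prune
    N8 x:[65/2,35] y:[61/2,65/2] z:[25,27] -> miss, prune

order=[0, 3, 7, 12, 13, 4, 6, 8]  |boxes|=8  |leaves|=1  hit=P8

== RESULT ==
8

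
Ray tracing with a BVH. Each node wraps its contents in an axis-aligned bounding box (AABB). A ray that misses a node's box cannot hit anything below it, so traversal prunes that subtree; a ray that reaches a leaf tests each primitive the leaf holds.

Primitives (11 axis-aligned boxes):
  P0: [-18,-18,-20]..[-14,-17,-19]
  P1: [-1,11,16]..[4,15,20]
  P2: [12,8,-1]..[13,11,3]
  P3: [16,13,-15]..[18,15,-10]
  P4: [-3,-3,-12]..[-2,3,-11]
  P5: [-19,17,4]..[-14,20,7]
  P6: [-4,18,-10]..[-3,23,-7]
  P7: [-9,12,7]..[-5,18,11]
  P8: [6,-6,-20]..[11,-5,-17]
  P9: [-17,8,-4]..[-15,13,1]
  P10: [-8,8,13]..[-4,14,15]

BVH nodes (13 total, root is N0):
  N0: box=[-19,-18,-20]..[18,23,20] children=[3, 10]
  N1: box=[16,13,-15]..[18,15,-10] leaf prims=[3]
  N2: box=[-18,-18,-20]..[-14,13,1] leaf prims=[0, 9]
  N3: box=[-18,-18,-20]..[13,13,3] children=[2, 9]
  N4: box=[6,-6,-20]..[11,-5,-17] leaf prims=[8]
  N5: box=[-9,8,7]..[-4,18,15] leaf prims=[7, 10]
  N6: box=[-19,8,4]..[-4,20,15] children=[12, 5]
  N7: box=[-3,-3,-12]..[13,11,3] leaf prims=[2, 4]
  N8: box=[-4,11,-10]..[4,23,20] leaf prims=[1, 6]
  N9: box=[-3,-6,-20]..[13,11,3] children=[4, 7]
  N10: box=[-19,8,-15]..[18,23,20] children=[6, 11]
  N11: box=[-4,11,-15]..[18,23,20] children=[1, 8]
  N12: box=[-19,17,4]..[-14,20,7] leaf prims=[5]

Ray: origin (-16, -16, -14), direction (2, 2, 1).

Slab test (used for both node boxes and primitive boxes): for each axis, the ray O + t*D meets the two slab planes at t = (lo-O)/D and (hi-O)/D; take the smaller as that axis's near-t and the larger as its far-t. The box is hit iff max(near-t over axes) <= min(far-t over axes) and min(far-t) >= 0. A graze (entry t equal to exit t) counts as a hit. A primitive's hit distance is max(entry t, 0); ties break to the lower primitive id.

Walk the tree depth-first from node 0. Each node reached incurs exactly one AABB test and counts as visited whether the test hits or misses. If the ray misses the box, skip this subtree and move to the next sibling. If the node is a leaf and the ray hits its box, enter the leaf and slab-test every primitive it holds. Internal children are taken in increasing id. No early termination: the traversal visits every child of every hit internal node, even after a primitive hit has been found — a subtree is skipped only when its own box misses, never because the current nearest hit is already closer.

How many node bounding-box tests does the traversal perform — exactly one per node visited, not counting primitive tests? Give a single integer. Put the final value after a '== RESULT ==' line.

Traverse from the root:
N0 x:[-3/2,17] y:[-1,39/2] z:[-6,34] -> hit [-1,17], descend [3, 10]
  N3 x:[-1,29/2] y:[-1,29/2] z:[-6,17] -> hit [-1,29/2], descend [2, 9]
    N2 x:[-1,1] y:[-1,29/2] z:[-6,15] -> hit [-1,1] leaf, test {P0(miss), P9(miss)}
    N9 x:[13/2,29/2] y:[5,27/2] z:[-6,17] -> hit [13/2,27/2], descend [4, 7]
      N4 x:[11,27/2] y:[5,11/2] z:[-6,-3] -> miss, prune
      N7 x:[13/2,29/2] y:[13/2,27/2] z:[2,17] -> hit [13/2,27/2] leaf, test {P2(miss), P4(miss)}
  N10 x:[-3/2,17] y:[12,39/2] z:[-1,34] -> hit [12,17], descend [6, 11]
    N6 x:[-3/2,6] y:[12,18] z:[18,29] -> miss, prune
    N11 x:[6,17] y:[27/2,39/2] z:[-1,34] -> hit [27/2,17], descend [1, 8]
      N1 x:[16,17] y:[29/2,31/2] z:[-1,4] -> miss, prune
      N8 x:[6,10] y:[27/2,39/2] z:[4,34] -> miss, prune

Visited [0, 3, 2, 9, 4, 7, 10, 6, 11, 1, 8]. Tests: 11 box, 2 leaf. Nearest: miss.

== RESULT ==
11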